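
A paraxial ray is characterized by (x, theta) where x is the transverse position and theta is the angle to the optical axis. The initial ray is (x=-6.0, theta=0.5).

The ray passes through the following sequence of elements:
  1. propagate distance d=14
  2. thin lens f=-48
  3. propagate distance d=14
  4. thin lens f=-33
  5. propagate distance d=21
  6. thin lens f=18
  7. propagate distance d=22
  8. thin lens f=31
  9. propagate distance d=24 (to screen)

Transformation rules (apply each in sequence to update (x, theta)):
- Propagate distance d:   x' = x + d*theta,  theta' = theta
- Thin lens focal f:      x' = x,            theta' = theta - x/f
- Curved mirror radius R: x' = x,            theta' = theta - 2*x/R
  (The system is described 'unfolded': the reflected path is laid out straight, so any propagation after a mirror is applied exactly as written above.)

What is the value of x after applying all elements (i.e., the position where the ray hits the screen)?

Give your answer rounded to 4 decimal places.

Answer: -11.5380

Derivation:
Initial: x=-6.0000 theta=0.5000
After 1 (propagate distance d=14): x=1.0000 theta=0.5000
After 2 (thin lens f=-48): x=1.0000 theta=25/48 (≈0.5208)
After 3 (propagate distance d=14): x=199/24 (≈8.2917) theta=25/48 (≈0.5208)
After 4 (thin lens f=-33): x=199/24 (≈8.2917) theta=1223/1584 (≈0.7721)
After 5 (propagate distance d=21): x=4313/176 (≈24.5057) theta=1223/1584 (≈0.7721)
After 6 (thin lens f=18): x=4313/176 (≈24.5057) theta=-1867/3168 (≈-0.5893)
After 7 (propagate distance d=22): x=2285/198 (≈11.5404) theta=-1867/3168 (≈-0.5893)
After 8 (thin lens f=31): x=2285/198 (≈11.5404) theta=-10493/10912 (≈-0.9616)
After 9 (propagate distance d=24 (to screen)): x=-141641/12276 (≈-11.5380) theta=-10493/10912 (≈-0.9616)
Rounded to 4 decimal places: x = -11.5380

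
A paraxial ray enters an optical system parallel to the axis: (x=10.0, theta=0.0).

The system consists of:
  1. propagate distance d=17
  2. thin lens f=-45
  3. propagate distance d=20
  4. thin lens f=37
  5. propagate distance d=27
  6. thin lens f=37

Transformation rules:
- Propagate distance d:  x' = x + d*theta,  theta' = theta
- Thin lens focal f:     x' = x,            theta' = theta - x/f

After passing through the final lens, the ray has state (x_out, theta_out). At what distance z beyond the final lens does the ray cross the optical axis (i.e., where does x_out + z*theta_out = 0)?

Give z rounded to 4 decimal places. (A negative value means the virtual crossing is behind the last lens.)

Initial: x=10.0000 theta=0.0000
After 1 (propagate distance d=17): x=10.0000 theta=0.0000
After 2 (thin lens f=-45): x=10.0000 theta=2/9 (≈0.2222)
After 3 (propagate distance d=20): x=130/9 (≈14.4444) theta=2/9 (≈0.2222)
After 4 (thin lens f=37): x=130/9 (≈14.4444) theta=-56/333 (≈-0.1682)
After 5 (propagate distance d=27): x=3298/333 (≈9.9039) theta=-56/333 (≈-0.1682)
After 6 (thin lens f=37): x=3298/333 (≈9.9039) theta=-1790/4107 (≈-0.4358)
z_focus = -x_out/theta_out = -(3298/333)/(-1790/4107) = 61013/2685 ≈ 22.7236
Rounded to 4 decimal places: z = 22.7236

Answer: 22.7236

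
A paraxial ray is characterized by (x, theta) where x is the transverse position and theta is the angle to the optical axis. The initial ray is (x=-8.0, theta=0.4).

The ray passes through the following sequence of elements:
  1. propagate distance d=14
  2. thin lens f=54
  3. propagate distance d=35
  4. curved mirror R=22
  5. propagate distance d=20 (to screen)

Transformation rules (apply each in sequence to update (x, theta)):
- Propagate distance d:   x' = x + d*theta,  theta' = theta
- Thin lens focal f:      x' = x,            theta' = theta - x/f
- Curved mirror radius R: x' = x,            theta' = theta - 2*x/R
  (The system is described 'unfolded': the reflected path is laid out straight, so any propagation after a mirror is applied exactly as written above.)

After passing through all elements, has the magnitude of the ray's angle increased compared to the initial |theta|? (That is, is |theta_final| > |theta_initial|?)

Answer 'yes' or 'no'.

Answer: yes

Derivation:
Initial: x=-8.0000 theta=0.4000
After 1 (propagate distance d=14): x=-2.4000 theta=0.4000
After 2 (thin lens f=54): x=-2.4000 theta=4/9 (≈0.4444)
After 3 (propagate distance d=35): x=592/45 (≈13.1556) theta=4/9 (≈0.4444)
After 4 (curved mirror R=22): x=592/45 (≈13.1556) theta=-124/165 (≈-0.7515)
After 5 (propagate distance d=20 (to screen)): x=-928/495 (≈-1.8747) theta=-124/165 (≈-0.7515)
|theta_initial|=0.4000 |theta_final|=124/165 (≈0.7515) -> increased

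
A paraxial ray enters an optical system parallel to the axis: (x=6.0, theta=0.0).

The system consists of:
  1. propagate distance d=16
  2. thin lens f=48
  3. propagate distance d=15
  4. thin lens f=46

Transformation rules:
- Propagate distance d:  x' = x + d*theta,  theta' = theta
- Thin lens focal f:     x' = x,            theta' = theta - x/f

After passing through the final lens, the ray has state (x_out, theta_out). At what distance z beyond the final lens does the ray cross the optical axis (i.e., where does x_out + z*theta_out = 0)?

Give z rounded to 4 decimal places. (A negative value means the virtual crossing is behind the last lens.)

Initial: x=6.0000 theta=0.0000
After 1 (propagate distance d=16): x=6.0000 theta=0.0000
After 2 (thin lens f=48): x=6.0000 theta=-0.1250
After 3 (propagate distance d=15): x=4.1250 theta=-0.1250
After 4 (thin lens f=46): x=4.1250 theta=-79/368 (≈-0.2147)
z_focus = -x_out/theta_out = -(4.1250)/(-79/368) = 1518/79 ≈ 19.2152
Rounded to 4 decimal places: z = 19.2152

Answer: 19.2152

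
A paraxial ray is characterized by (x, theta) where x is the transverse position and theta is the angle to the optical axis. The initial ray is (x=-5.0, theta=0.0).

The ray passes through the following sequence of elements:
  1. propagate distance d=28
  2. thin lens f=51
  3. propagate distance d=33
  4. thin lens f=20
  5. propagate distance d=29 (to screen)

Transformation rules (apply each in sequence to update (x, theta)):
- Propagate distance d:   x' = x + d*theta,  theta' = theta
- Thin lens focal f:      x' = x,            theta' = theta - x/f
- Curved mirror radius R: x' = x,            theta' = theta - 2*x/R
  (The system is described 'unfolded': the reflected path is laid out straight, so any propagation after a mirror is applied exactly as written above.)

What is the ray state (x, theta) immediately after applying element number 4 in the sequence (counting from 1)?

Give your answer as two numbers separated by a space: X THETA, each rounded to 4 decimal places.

Answer: -1.7647 0.1863

Derivation:
Initial: x=-5.0000 theta=0.0000
After 1 (propagate distance d=28): x=-5.0000 theta=0.0000
After 2 (thin lens f=51): x=-5.0000 theta=5/51 (≈0.0980)
After 3 (propagate distance d=33): x=-30/17 (≈-1.7647) theta=5/51 (≈0.0980)
After 4 (thin lens f=20): x=-30/17 (≈-1.7647) theta=19/102 (≈0.1863)
Rounded to 4 decimal places: x = -1.7647, theta = 0.1863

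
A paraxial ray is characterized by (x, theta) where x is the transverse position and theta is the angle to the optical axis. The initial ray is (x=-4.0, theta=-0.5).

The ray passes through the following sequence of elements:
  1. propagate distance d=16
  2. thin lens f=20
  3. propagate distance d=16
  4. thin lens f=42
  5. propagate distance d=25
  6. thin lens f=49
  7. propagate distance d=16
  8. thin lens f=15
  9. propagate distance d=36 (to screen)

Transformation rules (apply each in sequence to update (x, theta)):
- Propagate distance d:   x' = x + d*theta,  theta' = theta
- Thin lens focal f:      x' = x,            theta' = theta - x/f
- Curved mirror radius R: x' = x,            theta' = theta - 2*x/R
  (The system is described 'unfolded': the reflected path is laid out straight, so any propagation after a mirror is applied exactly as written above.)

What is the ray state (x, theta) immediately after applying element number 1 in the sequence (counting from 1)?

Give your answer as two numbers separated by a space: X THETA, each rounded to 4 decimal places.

Answer: -12.0000 -0.5000

Derivation:
Initial: x=-4.0000 theta=-0.5000
After 1 (propagate distance d=16): x=-12.0000 theta=-0.5000
Rounded to 4 decimal places: x = -12.0000, theta = -0.5000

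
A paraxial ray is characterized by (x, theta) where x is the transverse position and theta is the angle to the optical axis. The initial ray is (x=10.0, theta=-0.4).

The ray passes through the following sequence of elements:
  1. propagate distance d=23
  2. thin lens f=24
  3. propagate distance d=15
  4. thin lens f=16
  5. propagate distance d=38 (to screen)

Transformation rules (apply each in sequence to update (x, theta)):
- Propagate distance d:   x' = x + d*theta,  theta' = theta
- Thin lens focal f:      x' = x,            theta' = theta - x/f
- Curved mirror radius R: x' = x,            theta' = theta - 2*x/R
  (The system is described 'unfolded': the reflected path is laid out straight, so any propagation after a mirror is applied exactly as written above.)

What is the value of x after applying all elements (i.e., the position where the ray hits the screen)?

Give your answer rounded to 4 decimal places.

Answer: -8.6292

Derivation:
Initial: x=10.0000 theta=-0.4000
After 1 (propagate distance d=23): x=0.8000 theta=-0.4000
After 2 (thin lens f=24): x=0.8000 theta=-13/30 (≈-0.4333)
After 3 (propagate distance d=15): x=-5.7000 theta=-13/30 (≈-0.4333)
After 4 (thin lens f=16): x=-5.7000 theta=-37/480 (≈-0.0771)
After 5 (propagate distance d=38 (to screen)): x=-2071/240 (≈-8.6292) theta=-37/480 (≈-0.0771)
Rounded to 4 decimal places: x = -8.6292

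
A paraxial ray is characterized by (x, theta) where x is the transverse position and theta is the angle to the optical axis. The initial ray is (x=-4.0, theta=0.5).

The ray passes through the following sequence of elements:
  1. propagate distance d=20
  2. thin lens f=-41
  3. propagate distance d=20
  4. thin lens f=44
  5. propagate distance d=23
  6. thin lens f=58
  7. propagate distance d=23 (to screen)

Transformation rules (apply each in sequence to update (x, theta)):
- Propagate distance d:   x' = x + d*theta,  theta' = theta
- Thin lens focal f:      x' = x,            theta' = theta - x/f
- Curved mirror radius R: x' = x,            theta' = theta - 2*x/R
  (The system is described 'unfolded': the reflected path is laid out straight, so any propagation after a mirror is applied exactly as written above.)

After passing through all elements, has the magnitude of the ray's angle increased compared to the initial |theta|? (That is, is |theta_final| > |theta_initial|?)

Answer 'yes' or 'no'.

Answer: no

Derivation:
Initial: x=-4.0000 theta=0.5000
After 1 (propagate distance d=20): x=6.0000 theta=0.5000
After 2 (thin lens f=-41): x=6.0000 theta=53/82 (≈0.6463)
After 3 (propagate distance d=20): x=776/41 (≈18.9268) theta=53/82 (≈0.6463)
After 4 (thin lens f=44): x=776/41 (≈18.9268) theta=195/902 (≈0.2162)
After 5 (propagate distance d=23): x=21557/902 (≈23.8991) theta=195/902 (≈0.2162)
After 6 (thin lens f=58): x=21557/902 (≈23.8991) theta=-10247/52316 (≈-0.1959)
After 7 (propagate distance d=23 (to screen)): x=1014625/52316 (≈19.3942) theta=-10247/52316 (≈-0.1959)
|theta_initial|=0.5000 |theta_final|=10247/52316 (≈0.1959) -> not increased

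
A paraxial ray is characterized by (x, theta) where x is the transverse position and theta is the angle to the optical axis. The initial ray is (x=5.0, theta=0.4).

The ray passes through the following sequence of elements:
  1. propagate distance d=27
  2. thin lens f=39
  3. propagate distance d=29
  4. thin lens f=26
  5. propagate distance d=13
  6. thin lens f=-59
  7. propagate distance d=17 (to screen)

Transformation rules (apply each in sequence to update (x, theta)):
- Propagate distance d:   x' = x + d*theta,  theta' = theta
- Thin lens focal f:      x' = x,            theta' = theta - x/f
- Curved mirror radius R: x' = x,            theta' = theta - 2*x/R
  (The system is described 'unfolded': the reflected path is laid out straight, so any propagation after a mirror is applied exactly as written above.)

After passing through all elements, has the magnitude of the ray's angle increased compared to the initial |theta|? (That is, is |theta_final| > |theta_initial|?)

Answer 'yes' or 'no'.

Answer: yes

Derivation:
Initial: x=5.0000 theta=0.4000
After 1 (propagate distance d=27): x=15.8000 theta=0.4000
After 2 (thin lens f=39): x=15.8000 theta=-1/195 (≈-0.0051)
After 3 (propagate distance d=29): x=3052/195 (≈15.6513) theta=-1/195 (≈-0.0051)
After 4 (thin lens f=26): x=3052/195 (≈15.6513) theta=-513/845 (≈-0.6071)
After 5 (propagate distance d=13): x=1513/195 (≈7.7590) theta=-513/845 (≈-0.6071)
After 6 (thin lens f=-59): x=1513/195 (≈7.7590) theta=-71132/149565 (≈-0.4756)
After 7 (propagate distance d=17 (to screen)): x=-48773/149565 (≈-0.3261) theta=-71132/149565 (≈-0.4756)
|theta_initial|=0.4000 |theta_final|=71132/149565 (≈0.4756) -> increased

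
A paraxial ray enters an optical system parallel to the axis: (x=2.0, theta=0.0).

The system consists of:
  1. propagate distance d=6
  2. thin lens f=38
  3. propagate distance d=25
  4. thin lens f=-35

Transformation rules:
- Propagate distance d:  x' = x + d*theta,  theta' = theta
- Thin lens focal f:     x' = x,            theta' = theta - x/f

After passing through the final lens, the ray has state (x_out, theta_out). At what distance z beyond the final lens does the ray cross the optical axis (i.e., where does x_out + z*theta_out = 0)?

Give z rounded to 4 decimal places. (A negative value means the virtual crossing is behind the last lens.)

Answer: 20.6818

Derivation:
Initial: x=2.0000 theta=0.0000
After 1 (propagate distance d=6): x=2.0000 theta=0.0000
After 2 (thin lens f=38): x=2.0000 theta=-1/19 (≈-0.0526)
After 3 (propagate distance d=25): x=13/19 (≈0.6842) theta=-1/19 (≈-0.0526)
After 4 (thin lens f=-35): x=13/19 (≈0.6842) theta=-22/665 (≈-0.0331)
z_focus = -x_out/theta_out = -(13/19)/(-22/665) = 455/22 ≈ 20.6818
Rounded to 4 decimal places: z = 20.6818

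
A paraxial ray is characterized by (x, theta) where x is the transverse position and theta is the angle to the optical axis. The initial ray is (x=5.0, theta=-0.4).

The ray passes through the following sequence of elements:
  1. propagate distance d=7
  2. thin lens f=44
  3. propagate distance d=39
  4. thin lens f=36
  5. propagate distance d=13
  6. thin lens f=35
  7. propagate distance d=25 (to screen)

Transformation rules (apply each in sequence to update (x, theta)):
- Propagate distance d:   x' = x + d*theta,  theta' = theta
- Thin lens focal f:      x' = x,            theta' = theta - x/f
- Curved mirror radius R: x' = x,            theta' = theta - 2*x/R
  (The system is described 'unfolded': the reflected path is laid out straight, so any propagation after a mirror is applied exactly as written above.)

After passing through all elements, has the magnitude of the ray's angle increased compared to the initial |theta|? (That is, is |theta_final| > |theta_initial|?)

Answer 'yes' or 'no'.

Initial: x=5.0000 theta=-0.4000
After 1 (propagate distance d=7): x=2.2000 theta=-0.4000
After 2 (thin lens f=44): x=2.2000 theta=-0.4500
After 3 (propagate distance d=39): x=-15.3500 theta=-0.4500
After 4 (thin lens f=36): x=-15.3500 theta=-17/720 (≈-0.0236)
After 5 (propagate distance d=13): x=-11273/720 (≈-15.6569) theta=-17/720 (≈-0.0236)
After 6 (thin lens f=35): x=-11273/720 (≈-15.6569) theta=5339/12600 (≈0.4237)
After 7 (propagate distance d=25 (to screen)): x=-8507/1680 (≈-5.0637) theta=5339/12600 (≈0.4237)
|theta_initial|=0.4000 |theta_final|=5339/12600 (≈0.4237) -> increased

Answer: yes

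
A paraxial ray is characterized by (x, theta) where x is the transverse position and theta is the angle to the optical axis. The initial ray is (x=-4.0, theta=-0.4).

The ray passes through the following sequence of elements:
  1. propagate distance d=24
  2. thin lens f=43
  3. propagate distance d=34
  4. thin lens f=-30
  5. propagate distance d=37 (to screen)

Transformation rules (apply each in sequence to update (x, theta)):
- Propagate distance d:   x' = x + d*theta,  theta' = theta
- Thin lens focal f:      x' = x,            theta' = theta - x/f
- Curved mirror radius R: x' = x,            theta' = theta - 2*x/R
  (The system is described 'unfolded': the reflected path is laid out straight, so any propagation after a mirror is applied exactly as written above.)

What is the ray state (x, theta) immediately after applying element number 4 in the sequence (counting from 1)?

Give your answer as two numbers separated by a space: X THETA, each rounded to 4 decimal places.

Initial: x=-4.0000 theta=-0.4000
After 1 (propagate distance d=24): x=-13.6000 theta=-0.4000
After 2 (thin lens f=43): x=-13.6000 theta=-18/215 (≈-0.0837)
After 3 (propagate distance d=34): x=-3536/215 (≈-16.4465) theta=-18/215 (≈-0.0837)
After 4 (thin lens f=-30): x=-3536/215 (≈-16.4465) theta=-2038/3225 (≈-0.6319)
Rounded to 4 decimal places: x = -16.4465, theta = -0.6319

Answer: -16.4465 -0.6319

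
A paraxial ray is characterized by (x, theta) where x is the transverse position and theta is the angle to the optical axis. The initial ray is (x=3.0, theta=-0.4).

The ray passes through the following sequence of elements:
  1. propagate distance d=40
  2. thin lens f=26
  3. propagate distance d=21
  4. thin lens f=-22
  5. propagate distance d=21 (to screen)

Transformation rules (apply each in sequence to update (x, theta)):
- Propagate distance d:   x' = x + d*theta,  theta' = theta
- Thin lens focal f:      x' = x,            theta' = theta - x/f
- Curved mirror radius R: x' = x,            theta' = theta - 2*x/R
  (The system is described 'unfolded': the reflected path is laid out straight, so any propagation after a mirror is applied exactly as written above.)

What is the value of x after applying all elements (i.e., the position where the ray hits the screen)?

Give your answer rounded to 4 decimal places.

Initial: x=3.0000 theta=-0.4000
After 1 (propagate distance d=40): x=-13.0000 theta=-0.4000
After 2 (thin lens f=26): x=-13.0000 theta=0.1000
After 3 (propagate distance d=21): x=-10.9000 theta=0.1000
After 4 (thin lens f=-22): x=-10.9000 theta=-87/220 (≈-0.3955)
After 5 (propagate distance d=21 (to screen)): x=-845/44 (≈-19.2045) theta=-87/220 (≈-0.3955)
Rounded to 4 decimal places: x = -19.2045

Answer: -19.2045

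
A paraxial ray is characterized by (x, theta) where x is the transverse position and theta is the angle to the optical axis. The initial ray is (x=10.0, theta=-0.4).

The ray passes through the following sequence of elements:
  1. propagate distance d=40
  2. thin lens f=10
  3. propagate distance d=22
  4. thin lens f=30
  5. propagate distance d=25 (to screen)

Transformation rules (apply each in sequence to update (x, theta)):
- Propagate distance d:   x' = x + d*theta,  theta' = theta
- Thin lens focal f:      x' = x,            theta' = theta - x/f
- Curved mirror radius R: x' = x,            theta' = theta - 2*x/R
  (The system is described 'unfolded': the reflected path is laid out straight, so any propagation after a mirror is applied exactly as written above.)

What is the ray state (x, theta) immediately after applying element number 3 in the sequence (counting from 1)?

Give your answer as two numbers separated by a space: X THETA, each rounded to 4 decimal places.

Initial: x=10.0000 theta=-0.4000
After 1 (propagate distance d=40): x=-6.0000 theta=-0.4000
After 2 (thin lens f=10): x=-6.0000 theta=0.2000
After 3 (propagate distance d=22): x=-1.6000 theta=0.2000
Rounded to 4 decimal places: x = -1.6000, theta = 0.2000

Answer: -1.6000 0.2000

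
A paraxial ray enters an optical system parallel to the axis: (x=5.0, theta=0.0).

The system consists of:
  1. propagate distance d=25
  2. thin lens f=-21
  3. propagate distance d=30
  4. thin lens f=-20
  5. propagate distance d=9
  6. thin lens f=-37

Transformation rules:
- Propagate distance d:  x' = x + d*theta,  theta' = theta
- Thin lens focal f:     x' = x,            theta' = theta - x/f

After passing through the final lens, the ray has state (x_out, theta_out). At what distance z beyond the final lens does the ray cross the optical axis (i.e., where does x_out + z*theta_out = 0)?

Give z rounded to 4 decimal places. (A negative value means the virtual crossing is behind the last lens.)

Initial: x=5.0000 theta=0.0000
After 1 (propagate distance d=25): x=5.0000 theta=0.0000
After 2 (thin lens f=-21): x=5.0000 theta=5/21 (≈0.2381)
After 3 (propagate distance d=30): x=85/7 (≈12.1429) theta=5/21 (≈0.2381)
After 4 (thin lens f=-20): x=85/7 (≈12.1429) theta=71/84 (≈0.8452)
After 5 (propagate distance d=9): x=19.7500 theta=71/84 (≈0.8452)
After 6 (thin lens f=-37): x=19.7500 theta=2143/1554 (≈1.3790)
z_focus = -x_out/theta_out = -(19.7500)/(2143/1554) = -61383/4286 ≈ -14.3217
Rounded to 4 decimal places: z = -14.3217

Answer: -14.3217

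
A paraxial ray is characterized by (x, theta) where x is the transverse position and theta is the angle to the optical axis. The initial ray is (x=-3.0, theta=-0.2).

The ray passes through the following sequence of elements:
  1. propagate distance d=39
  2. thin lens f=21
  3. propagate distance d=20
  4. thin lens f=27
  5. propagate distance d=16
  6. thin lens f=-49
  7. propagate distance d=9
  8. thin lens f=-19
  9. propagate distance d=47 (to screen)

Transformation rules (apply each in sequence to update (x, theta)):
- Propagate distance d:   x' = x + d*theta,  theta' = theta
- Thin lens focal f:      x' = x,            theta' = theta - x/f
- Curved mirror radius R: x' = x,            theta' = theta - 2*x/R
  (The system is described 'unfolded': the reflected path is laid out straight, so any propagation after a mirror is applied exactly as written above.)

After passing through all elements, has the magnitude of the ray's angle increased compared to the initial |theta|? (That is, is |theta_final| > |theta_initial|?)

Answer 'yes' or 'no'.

Answer: yes

Derivation:
Initial: x=-3.0000 theta=-0.2000
After 1 (propagate distance d=39): x=-10.8000 theta=-0.2000
After 2 (thin lens f=21): x=-10.8000 theta=11/35 (≈0.3143)
After 3 (propagate distance d=20): x=-158/35 (≈-4.5143) theta=11/35 (≈0.3143)
After 4 (thin lens f=27): x=-158/35 (≈-4.5143) theta=13/27 (≈0.4815)
After 5 (propagate distance d=16): x=3014/945 (≈3.1894) theta=13/27 (≈0.4815)
After 6 (thin lens f=-49): x=3014/945 (≈3.1894) theta=25309/46305 (≈0.5466)
After 7 (propagate distance d=9): x=375467/46305 (≈8.1086) theta=25309/46305 (≈0.5466)
After 8 (thin lens f=-19): x=375467/46305 (≈8.1086) theta=40778/41895 (≈0.9733)
After 9 (propagate distance d=47 (to screen)): x=47381759/879795 (≈53.8555) theta=40778/41895 (≈0.9733)
|theta_initial|=0.2000 |theta_final|=40778/41895 (≈0.9733) -> increased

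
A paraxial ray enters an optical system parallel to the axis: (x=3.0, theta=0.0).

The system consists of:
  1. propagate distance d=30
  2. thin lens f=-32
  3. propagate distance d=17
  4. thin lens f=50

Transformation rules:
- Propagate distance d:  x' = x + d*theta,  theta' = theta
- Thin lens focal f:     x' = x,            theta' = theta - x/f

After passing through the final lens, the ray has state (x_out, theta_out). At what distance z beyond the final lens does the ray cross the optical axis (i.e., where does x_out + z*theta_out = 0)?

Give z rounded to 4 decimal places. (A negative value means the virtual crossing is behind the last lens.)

Initial: x=3.0000 theta=0.0000
After 1 (propagate distance d=30): x=3.0000 theta=0.0000
After 2 (thin lens f=-32): x=3.0000 theta=3/32 (≈0.0938)
After 3 (propagate distance d=17): x=147/32 (≈4.5938) theta=3/32 (≈0.0938)
After 4 (thin lens f=50): x=147/32 (≈4.5938) theta=3/1600 (≈0.0019)
z_focus = -x_out/theta_out = -(147/32)/(3/1600) = -2450.0000
Rounded to 4 decimal places: z = -2450.0000

Answer: -2450.0000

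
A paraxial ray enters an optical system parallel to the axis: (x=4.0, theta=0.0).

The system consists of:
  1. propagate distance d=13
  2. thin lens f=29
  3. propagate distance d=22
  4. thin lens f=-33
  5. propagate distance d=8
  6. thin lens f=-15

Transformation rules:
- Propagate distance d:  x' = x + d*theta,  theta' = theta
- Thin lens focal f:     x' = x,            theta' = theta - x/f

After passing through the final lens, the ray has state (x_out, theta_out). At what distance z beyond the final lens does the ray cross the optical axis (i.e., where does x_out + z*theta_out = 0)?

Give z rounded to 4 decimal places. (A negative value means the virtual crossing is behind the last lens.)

Initial: x=4.0000 theta=0.0000
After 1 (propagate distance d=13): x=4.0000 theta=0.0000
After 2 (thin lens f=29): x=4.0000 theta=-4/29 (≈-0.1379)
After 3 (propagate distance d=22): x=28/29 (≈0.9655) theta=-4/29 (≈-0.1379)
After 4 (thin lens f=-33): x=28/29 (≈0.9655) theta=-104/957 (≈-0.1087)
After 5 (propagate distance d=8): x=92/957 (≈0.0961) theta=-104/957 (≈-0.1087)
After 6 (thin lens f=-15): x=92/957 (≈0.0961) theta=-1468/14355 (≈-0.1023)
z_focus = -x_out/theta_out = -(92/957)/(-1468/14355) = 345/367 ≈ 0.9401
Rounded to 4 decimal places: z = 0.9401

Answer: 0.9401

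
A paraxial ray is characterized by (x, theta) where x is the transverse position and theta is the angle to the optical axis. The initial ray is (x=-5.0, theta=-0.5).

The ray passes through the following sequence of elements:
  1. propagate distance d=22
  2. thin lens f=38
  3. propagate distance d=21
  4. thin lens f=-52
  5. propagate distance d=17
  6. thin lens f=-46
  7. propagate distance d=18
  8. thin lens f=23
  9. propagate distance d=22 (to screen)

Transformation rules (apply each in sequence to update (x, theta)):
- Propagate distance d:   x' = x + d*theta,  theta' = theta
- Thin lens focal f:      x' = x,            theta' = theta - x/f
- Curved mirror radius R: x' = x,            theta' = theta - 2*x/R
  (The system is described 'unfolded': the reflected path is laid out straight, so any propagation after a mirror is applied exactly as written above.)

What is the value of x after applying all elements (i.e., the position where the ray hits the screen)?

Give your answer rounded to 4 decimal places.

Answer: -22.8814

Derivation:
Initial: x=-5.0000 theta=-0.5000
After 1 (propagate distance d=22): x=-16.0000 theta=-0.5000
After 2 (thin lens f=38): x=-16.0000 theta=-3/38 (≈-0.0789)
After 3 (propagate distance d=21): x=-671/38 (≈-17.6579) theta=-3/38 (≈-0.0789)
After 4 (thin lens f=-52): x=-671/38 (≈-17.6579) theta=-827/1976 (≈-0.4185)
After 5 (propagate distance d=17): x=-48951/1976 (≈-24.7728) theta=-827/1976 (≈-0.4185)
After 6 (thin lens f=-46): x=-48951/1976 (≈-24.7728) theta=-86993/90896 (≈-0.9571)
After 7 (propagate distance d=18): x=-954405/22724 (≈-41.9999) theta=-86993/90896 (≈-0.9571)
After 8 (thin lens f=23): x=-954405/22724 (≈-41.9999) theta=1816781/2090608 (≈0.8690)
After 9 (propagate distance d=22 (to screen)): x=-23918039/1045304 (≈-22.8814) theta=1816781/2090608 (≈0.8690)
Rounded to 4 decimal places: x = -22.8814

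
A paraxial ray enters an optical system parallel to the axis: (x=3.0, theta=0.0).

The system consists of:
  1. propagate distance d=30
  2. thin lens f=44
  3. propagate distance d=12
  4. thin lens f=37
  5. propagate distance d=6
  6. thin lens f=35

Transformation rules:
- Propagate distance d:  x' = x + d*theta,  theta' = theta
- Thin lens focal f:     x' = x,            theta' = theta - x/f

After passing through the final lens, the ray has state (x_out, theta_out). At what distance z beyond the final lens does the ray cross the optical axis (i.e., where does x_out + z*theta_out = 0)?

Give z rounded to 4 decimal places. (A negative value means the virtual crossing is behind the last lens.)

Answer: 8.4615

Derivation:
Initial: x=3.0000 theta=0.0000
After 1 (propagate distance d=30): x=3.0000 theta=0.0000
After 2 (thin lens f=44): x=3.0000 theta=-3/44 (≈-0.0682)
After 3 (propagate distance d=12): x=24/11 (≈2.1818) theta=-3/44 (≈-0.0682)
After 4 (thin lens f=37): x=24/11 (≈2.1818) theta=-207/1628 (≈-0.1271)
After 5 (propagate distance d=6): x=105/74 (≈1.4189) theta=-207/1628 (≈-0.1271)
After 6 (thin lens f=35): x=105/74 (≈1.4189) theta=-273/1628 (≈-0.1677)
z_focus = -x_out/theta_out = -(105/74)/(-273/1628) = 110/13 ≈ 8.4615
Rounded to 4 decimal places: z = 8.4615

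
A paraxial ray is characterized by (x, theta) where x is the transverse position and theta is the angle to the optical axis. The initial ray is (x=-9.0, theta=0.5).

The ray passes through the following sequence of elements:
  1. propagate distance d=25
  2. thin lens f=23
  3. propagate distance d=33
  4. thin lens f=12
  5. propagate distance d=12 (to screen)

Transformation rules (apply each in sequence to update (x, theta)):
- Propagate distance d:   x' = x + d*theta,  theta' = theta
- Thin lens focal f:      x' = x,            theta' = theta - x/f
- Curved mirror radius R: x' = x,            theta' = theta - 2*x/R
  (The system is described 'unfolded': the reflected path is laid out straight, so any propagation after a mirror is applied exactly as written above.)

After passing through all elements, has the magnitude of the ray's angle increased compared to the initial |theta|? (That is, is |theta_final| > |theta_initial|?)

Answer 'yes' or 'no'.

Initial: x=-9.0000 theta=0.5000
After 1 (propagate distance d=25): x=3.5000 theta=0.5000
After 2 (thin lens f=23): x=3.5000 theta=8/23 (≈0.3478)
After 3 (propagate distance d=33): x=689/46 (≈14.9783) theta=8/23 (≈0.3478)
After 4 (thin lens f=12): x=689/46 (≈14.9783) theta=-497/552 (≈-0.9004)
After 5 (propagate distance d=12 (to screen)): x=96/23 (≈4.1739) theta=-497/552 (≈-0.9004)
|theta_initial|=0.5000 |theta_final|=497/552 (≈0.9004) -> increased

Answer: yes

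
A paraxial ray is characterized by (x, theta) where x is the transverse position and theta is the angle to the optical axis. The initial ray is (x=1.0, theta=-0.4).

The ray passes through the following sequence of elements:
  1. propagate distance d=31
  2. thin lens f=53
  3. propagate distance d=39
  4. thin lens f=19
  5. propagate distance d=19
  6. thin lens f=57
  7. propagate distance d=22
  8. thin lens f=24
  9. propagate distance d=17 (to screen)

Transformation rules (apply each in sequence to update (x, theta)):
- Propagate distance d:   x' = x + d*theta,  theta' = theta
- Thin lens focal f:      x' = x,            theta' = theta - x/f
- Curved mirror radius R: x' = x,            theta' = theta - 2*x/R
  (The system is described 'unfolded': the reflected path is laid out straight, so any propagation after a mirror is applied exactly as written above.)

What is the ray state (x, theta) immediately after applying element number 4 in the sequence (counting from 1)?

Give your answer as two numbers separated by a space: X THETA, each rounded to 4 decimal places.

Answer: -18.6113 0.7946

Derivation:
Initial: x=1.0000 theta=-0.4000
After 1 (propagate distance d=31): x=-11.4000 theta=-0.4000
After 2 (thin lens f=53): x=-11.4000 theta=-49/265 (≈-0.1849)
After 3 (propagate distance d=39): x=-4932/265 (≈-18.6113) theta=-49/265 (≈-0.1849)
After 4 (thin lens f=19): x=-4932/265 (≈-18.6113) theta=4001/5035 (≈0.7946)
Rounded to 4 decimal places: x = -18.6113, theta = 0.7946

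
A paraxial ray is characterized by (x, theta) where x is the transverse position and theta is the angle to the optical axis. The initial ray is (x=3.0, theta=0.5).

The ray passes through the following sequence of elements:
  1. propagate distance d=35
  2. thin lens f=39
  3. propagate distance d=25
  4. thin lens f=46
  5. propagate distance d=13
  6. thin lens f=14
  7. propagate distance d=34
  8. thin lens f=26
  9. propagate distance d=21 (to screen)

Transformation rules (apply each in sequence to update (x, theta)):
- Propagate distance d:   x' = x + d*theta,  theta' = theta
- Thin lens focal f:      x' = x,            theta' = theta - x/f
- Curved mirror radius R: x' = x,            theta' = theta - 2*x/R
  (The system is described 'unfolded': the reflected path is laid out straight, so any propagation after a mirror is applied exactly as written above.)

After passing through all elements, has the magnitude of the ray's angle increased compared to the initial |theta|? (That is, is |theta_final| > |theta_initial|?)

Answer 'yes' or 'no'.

Initial: x=3.0000 theta=0.5000
After 1 (propagate distance d=35): x=20.5000 theta=0.5000
After 2 (thin lens f=39): x=20.5000 theta=-1/39 (≈-0.0256)
After 3 (propagate distance d=25): x=1549/78 (≈19.8590) theta=-1/39 (≈-0.0256)
After 4 (thin lens f=46): x=1549/78 (≈19.8590) theta=-547/1196 (≈-0.4574)
After 5 (propagate distance d=13): x=49921/3588 (≈13.9133) theta=-547/1196 (≈-0.4574)
After 6 (thin lens f=14): x=49921/3588 (≈13.9133) theta=-72895/50232 (≈-1.4512)
After 7 (propagate distance d=34): x=-222442/6279 (≈-35.4263) theta=-72895/50232 (≈-1.4512)
After 8 (thin lens f=26): x=-222442/6279 (≈-35.4263) theta=-19289/217672 (≈-0.0886)
After 9 (propagate distance d=21 (to screen)): x=-24349175/653016 (≈-37.2873) theta=-19289/217672 (≈-0.0886)
|theta_initial|=0.5000 |theta_final|=19289/217672 (≈0.0886) -> not increased

Answer: no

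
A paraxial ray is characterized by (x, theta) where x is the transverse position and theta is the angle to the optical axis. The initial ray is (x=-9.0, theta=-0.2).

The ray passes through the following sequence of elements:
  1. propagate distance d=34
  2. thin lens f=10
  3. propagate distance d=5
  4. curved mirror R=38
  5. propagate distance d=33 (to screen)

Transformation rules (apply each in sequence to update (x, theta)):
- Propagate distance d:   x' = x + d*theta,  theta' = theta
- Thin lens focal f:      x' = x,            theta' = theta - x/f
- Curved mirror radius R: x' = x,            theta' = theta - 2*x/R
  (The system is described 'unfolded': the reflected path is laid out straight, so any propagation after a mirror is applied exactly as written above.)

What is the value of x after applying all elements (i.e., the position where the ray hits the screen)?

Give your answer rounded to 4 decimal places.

Initial: x=-9.0000 theta=-0.2000
After 1 (propagate distance d=34): x=-15.8000 theta=-0.2000
After 2 (thin lens f=10): x=-15.8000 theta=1.3800
After 3 (propagate distance d=5): x=-8.9000 theta=1.3800
After 4 (curved mirror R=38): x=-8.9000 theta=878/475 (≈1.8484)
After 5 (propagate distance d=33 (to screen)): x=49493/950 (≈52.0979) theta=878/475 (≈1.8484)
Rounded to 4 decimal places: x = 52.0979

Answer: 52.0979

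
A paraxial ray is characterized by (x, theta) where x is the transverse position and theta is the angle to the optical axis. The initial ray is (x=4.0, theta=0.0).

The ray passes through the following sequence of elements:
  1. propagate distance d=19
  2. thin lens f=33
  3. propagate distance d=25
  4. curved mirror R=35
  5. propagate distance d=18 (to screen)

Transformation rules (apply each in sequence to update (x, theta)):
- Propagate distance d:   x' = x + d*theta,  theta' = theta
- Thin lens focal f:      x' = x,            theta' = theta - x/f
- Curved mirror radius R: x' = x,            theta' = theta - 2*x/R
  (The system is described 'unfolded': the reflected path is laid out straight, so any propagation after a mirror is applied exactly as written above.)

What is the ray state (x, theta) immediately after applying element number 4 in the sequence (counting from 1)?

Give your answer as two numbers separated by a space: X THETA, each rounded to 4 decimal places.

Initial: x=4.0000 theta=0.0000
After 1 (propagate distance d=19): x=4.0000 theta=0.0000
After 2 (thin lens f=33): x=4.0000 theta=-4/33 (≈-0.1212)
After 3 (propagate distance d=25): x=32/33 (≈0.9697) theta=-4/33 (≈-0.1212)
After 4 (curved mirror R=35): x=32/33 (≈0.9697) theta=-68/385 (≈-0.1766)
Rounded to 4 decimal places: x = 0.9697, theta = -0.1766

Answer: 0.9697 -0.1766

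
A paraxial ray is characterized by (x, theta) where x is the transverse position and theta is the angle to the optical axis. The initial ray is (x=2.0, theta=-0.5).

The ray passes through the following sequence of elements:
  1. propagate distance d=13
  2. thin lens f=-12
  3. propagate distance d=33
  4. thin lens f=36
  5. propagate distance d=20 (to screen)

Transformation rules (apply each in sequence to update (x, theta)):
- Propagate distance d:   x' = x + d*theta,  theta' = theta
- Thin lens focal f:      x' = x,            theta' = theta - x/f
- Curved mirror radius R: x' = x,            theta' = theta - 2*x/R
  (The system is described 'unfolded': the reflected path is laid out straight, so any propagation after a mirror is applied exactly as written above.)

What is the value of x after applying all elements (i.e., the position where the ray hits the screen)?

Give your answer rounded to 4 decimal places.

Initial: x=2.0000 theta=-0.5000
After 1 (propagate distance d=13): x=-4.5000 theta=-0.5000
After 2 (thin lens f=-12): x=-4.5000 theta=-0.8750
After 3 (propagate distance d=33): x=-33.3750 theta=-0.8750
After 4 (thin lens f=36): x=-33.3750 theta=5/96 (≈0.0521)
After 5 (propagate distance d=20 (to screen)): x=-97/3 (≈-32.3333) theta=5/96 (≈0.0521)
Rounded to 4 decimal places: x = -32.3333

Answer: -32.3333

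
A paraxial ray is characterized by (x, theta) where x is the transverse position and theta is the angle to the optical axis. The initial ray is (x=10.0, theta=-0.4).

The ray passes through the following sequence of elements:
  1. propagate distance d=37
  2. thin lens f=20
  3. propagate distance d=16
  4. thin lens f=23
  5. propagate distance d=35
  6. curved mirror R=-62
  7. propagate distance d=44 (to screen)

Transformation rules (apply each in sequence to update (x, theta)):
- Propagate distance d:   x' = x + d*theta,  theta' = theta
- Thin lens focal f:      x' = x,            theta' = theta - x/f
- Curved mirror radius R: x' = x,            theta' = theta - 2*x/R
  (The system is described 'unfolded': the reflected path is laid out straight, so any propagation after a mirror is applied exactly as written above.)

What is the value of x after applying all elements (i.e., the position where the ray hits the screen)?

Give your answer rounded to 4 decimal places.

Answer: 2.7819

Derivation:
Initial: x=10.0000 theta=-0.4000
After 1 (propagate distance d=37): x=-4.8000 theta=-0.4000
After 2 (thin lens f=20): x=-4.8000 theta=-0.1600
After 3 (propagate distance d=16): x=-7.3600 theta=-0.1600
After 4 (thin lens f=23): x=-7.3600 theta=0.1600
After 5 (propagate distance d=35): x=-1.7600 theta=0.1600
After 6 (curved mirror R=-62): x=-1.7600 theta=16/155 (≈0.1032)
After 7 (propagate distance d=44 (to screen)): x=2156/775 (≈2.7819) theta=16/155 (≈0.1032)
Rounded to 4 decimal places: x = 2.7819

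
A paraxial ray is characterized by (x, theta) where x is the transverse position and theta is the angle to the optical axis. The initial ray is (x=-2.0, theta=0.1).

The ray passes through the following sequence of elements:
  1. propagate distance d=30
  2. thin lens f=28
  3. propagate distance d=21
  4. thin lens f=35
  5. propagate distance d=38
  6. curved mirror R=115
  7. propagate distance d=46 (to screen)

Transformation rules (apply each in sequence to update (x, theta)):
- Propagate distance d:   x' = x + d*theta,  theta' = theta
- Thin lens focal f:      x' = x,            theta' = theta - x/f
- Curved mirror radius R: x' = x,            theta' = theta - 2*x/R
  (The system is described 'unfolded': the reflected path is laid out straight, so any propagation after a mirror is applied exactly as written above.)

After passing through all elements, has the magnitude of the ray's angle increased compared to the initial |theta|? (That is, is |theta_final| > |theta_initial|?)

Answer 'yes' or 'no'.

Initial: x=-2.0000 theta=0.1000
After 1 (propagate distance d=30): x=1.0000 theta=0.1000
After 2 (thin lens f=28): x=1.0000 theta=9/140 (≈0.0643)
After 3 (propagate distance d=21): x=2.3500 theta=9/140 (≈0.0643)
After 4 (thin lens f=35): x=2.3500 theta=-1/350 (≈-0.0029)
After 5 (propagate distance d=38): x=1569/700 (≈2.2414) theta=-1/350 (≈-0.0029)
After 6 (curved mirror R=115): x=1569/700 (≈2.2414) theta=-842/20125 (≈-0.0418)
After 7 (propagate distance d=46 (to screen)): x=1109/3500 (≈0.3169) theta=-842/20125 (≈-0.0418)
|theta_initial|=0.1000 |theta_final|=842/20125 (≈0.0418) -> not increased

Answer: no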